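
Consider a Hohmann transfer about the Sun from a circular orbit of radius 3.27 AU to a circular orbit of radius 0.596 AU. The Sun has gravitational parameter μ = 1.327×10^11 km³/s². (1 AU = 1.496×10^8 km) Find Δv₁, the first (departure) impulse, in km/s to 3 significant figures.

Δv₁ = 7.32 km/s

In km: r₁ = 3.27 × 1.496×10^8 = 4.89192×10^8 km; r₂ = 0.596 × 1.496×10^8 = 8.91616×10^7 km.
Semi-major axis of the transfer orbit: a_t = (4.89192×10^8 + 8.91616×10^7)/2 = 2.891768×10^8 km.
Circular speed at r = 4.89192×10^8 km: v_c = √(μ/r) = 16.47 km/s.
Transfer-orbit speed at the same r (vis-viva, a = a_t): v_t = √[μ(2/r − 1/a_t)] = 9.145 km/s.
Δv₁ = |v_t − v_c| = |9.145 − 16.47| = 7.325 km/s.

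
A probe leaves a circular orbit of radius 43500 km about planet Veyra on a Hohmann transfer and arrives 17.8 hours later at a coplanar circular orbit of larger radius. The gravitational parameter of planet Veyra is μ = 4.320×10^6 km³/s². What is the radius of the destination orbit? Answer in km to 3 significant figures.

Transfer time t = 17.8 hours = 64080 s, and t = π√(a_t³/μ).
So a_t = (μ t²/π²)^(1/3) = (4.320×10^6 × (64080)² / π²)^(1/3) = 1.2158×10^5 km.
Since a_t = (r₁ + r₂)/2, r₂ = 2a_t − r₁ = 2×1.2158×10^5 − 43500 = 1.9966×10^5 km.

r₂ = 2.00×10^5 km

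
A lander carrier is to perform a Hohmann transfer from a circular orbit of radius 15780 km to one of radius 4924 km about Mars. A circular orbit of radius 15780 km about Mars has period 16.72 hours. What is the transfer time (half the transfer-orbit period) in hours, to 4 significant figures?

From Kepler's third law T² = 4π²r³/μ at r = 15780 km, T = 16.72 hours = 16.72 × 3600 s = 60192 s: μ = 4π²r³/T² = 42815.7 km³/s².
Semi-major axis of the transfer orbit: a_t = (15780 + 4924)/2 = 10352 km.
By Kepler's third law the transfer-orbit period is T = 2π√(a_t³/μ), so t = T/2 = 15990 s.
Converting: 15990 s ÷ 3600 s/hour = 4.442 hours.

t = 4.442 hours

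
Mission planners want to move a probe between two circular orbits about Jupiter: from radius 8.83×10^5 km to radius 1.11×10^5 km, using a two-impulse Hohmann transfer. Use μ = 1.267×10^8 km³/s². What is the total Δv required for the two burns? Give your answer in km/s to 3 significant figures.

Δv = 17.6 km/s

Transfer-ellipse semi-major axis a_t = (r₁ + r₂)/2 = (8.830×10^5 + 1.110×10^5)/2 = 4.970×10^5 km.
Circular speed at r₁: v₁ = √(μ/r₁) = √(1.267×10^8/8.830×10^5) = 11.979 km/s.
Transfer-orbit speed at r₁ (vis-viva): v_a = √[μ(2/r₁ − 1/a_t)] = 5.6610 km/s.
First burn Δv₁ = |v_a − v₁| = 6.318 km/s.
Circular speed at r₂: v₂ = √(μ/r₂) = 33.785 km/s.
Transfer-orbit speed at r₂: v_p = √[μ(2/r₂ − 1/a_t)] = 45.033 km/s.
Second burn Δv₂ = |v₂ − v_p| = 11.25 km/s.
Total Δv = Δv₁ + Δv₂ = 17.57 km/s.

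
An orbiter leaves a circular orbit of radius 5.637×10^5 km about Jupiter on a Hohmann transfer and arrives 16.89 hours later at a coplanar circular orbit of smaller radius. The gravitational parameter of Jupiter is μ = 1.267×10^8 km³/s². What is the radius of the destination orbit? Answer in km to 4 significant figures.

r₂ = 1.604×10^5 km

Transfer time t = 16.89 hours = 60804 s, and t = π√(a_t³/μ).
So a_t = (μ t²/π²)^(1/3) = (1.267×10^8 × (60804)² / π²)^(1/3) = 3.6206×10^5 km.
Since a_t = (r₁ + r₂)/2, r₂ = 2a_t − r₁ = 2×3.6206×10^5 − 5.637×10^5 = 1.6042×10^5 km.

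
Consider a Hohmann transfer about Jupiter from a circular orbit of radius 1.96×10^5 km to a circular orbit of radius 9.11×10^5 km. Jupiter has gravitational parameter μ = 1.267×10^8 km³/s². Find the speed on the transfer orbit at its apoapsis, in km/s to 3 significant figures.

v = 7.02 km/s

Transfer-ellipse semi-major axis a_t = (r₁ + r₂)/2 = (1.960×10^5 + 9.110×10^5)/2 = 5.535×10^5 km.
At apoapsis, r = 9.110×10^5 km.
From the vis-viva equation, v = √[μ(2/r − 1/a_t)] = 7.018 km/s.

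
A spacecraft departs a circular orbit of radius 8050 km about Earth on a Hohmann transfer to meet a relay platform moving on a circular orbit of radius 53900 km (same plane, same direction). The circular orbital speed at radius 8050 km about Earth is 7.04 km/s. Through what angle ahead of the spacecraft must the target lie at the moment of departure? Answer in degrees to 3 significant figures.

From the circular-orbit relation v² = μ/r at r = 8050 km: μ = v²r = (7.04)² × 8050 = 3.98971×10^5 km³/s².
Semi-major axis of the transfer orbit: a_t = (8050 + 53900)/2 = 30975 km.
The half-period of the transfer ellipse is t = π√(a_t³/μ) = 27114 s.
The target's mean motion on its circular orbit is ω₂ = √(μ/r₂³) = 5.0476×10^-5 rad/s.
Angle swept by the target during transfer: ω₂·t = 1.3686 rad = 78.42°.
The spacecraft traverses 180° on the transfer ellipse, so the target must lead by 180° − 78.42° = 102°.

φ = 102°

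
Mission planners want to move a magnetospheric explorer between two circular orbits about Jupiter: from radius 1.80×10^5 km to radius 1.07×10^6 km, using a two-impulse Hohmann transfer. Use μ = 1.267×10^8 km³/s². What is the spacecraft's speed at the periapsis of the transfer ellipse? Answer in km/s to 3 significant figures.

v = 34.7 km/s

Semi-major axis of the transfer orbit: a_t = (1.800×10^5 + 1.070×10^6)/2 = 6.250×10^5 km.
The periapsis of the transfer ellipse is at r = 1.800×10^5 km.
Applying v² = μ(2/r − 1/a_t): v = 34.71 km/s.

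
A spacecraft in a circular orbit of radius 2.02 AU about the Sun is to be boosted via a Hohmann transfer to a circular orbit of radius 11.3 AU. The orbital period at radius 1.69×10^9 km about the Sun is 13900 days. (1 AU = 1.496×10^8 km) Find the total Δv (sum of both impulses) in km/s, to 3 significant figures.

From Kepler's third law T² = 4π²r³/μ at r = 1.69×10^9 km, T = 13900 days = 13900 × 86400 s = 1.20096×10^9 s: μ = 4π²r³/T² = 1.32118×10^11 km³/s².
In km: r₁ = 2.02 × 1.496×10^8 = 3.02192×10^8 km; r₂ = 11.3 × 1.496×10^8 = 1.69048×10^9 km.
Semi-major axis of the transfer orbit: a_t = (3.02192×10^8 + 1.69048×10^9)/2 = 9.96336×10^8 km.
Circular speed at r₁: v₁ = √(μ/r₁) = √(1.32118×10^11/3.02192×10^8) = 20.909 km/s.
On the transfer ellipse at r₁, v² = μ(2/r − 1/a) gives v_p = √[μ(2/r₁ − 1/a_t)] = 27.236 km/s.
First burn Δv₁ = |v_p − v₁| = 6.327 km/s.
Circular speed at r₂: v₂ = √(μ/r₂) = 8.8405 km/s.
Transfer-orbit speed at r₂: v_a = √[μ(2/r₂ − 1/a_t)] = 4.8687 km/s.
Second burn Δv₂ = |v₂ − v_a| = 3.972 km/s.
Δv = Δv₁ + Δv₂ = 6.327 + 3.972 = 10.30 km/s.

Δv = 10.3 km/s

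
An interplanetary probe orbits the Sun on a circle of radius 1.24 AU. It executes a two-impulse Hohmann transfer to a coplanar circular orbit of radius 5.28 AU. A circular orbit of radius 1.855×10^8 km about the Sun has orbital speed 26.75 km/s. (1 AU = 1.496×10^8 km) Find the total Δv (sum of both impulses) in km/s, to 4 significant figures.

Δv = 12.26 km/s

From the circular-orbit relation v² = μ/r at r = 1.855×10^8 km: μ = v²r = (26.75)² × 1.855×10^8 = 1.32737×10^11 km³/s².
In km: r₁ = 1.24 × 1.496×10^8 = 1.85504×10^8 km; r₂ = 5.28 × 1.496×10^8 = 7.89888×10^8 km.
Transfer-ellipse semi-major axis a_t = (r₁ + r₂)/2 = (1.85504×10^8 + 7.89888×10^8)/2 = 4.87696×10^8 km.
At r₁ the circular-orbit speed is v₁ = √(μ/r₁) = 26.750 km/s.
Transfer-orbit speed at r₁ (v² = μ(2/r − 1/a)): v_p = √[μ(2/r₁ − 1/a_t)] = 34.043 km/s.
First burn Δv₁ = |v_p − v₁| = 7.293 km/s.
At r₂, v₂ = √(μ/r₂) = 12.963 km/s.
Transfer-orbit speed at r₂: v_a = √[μ(2/r₂ − 1/a_t)] = 7.9949 km/s.
Second burn Δv₂ = |v₂ − v_a| = 4.968 km/s.
Δv = Δv₁ + Δv₂ = 7.293 + 4.968 = 12.26 km/s.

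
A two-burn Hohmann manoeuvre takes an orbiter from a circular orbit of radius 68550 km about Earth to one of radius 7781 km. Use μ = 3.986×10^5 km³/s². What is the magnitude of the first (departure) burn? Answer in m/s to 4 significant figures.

The Hohmann ellipse has a_t = (r₁ + r₂)/2 = 38165.5 km.
On the circular orbit at r = 68550 km, v_c = √(μ/r) = 2.4114 km/s.
Transfer-orbit speed at the same r (vis-viva, a = a_t): v_t = √[μ(2/r − 1/a_t)] = 1.0888 km/s.
Δv₁ = |v_t − v_c| = |1.0888 − 2.4114| = 1.323 km/s.

Δv₁ = 1323 m/s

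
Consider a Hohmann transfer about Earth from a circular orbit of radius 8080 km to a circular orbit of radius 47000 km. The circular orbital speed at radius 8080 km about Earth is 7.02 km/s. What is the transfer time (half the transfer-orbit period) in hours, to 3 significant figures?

From the circular-orbit relation v² = μ/r at r = 8080 km: μ = v²r = (7.02)² × 8080 = 3.98186×10^5 km³/s².
Transfer-ellipse semi-major axis a_t = (r₁ + r₂)/2 = (8080 + 47000)/2 = 27540 km.
By Kepler's third law the transfer-orbit period is T = 2π√(a_t³/μ), so t = T/2 = 22750 s.
Converting: 22750 s ÷ 3600 s/hour = 6.32 hours.

t = 6.32 hours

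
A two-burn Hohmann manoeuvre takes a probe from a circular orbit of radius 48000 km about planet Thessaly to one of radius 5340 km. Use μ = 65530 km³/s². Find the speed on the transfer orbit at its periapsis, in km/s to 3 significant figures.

Transfer-ellipse semi-major axis a_t = (r₁ + r₂)/2 = (48000 + 5340)/2 = 26670 km.
The periapsis of the transfer ellipse is at r = 5340 km.
Applying v² = μ(2/r − 1/a_t): v = 4.700 km/s.

v = 4.70 km/s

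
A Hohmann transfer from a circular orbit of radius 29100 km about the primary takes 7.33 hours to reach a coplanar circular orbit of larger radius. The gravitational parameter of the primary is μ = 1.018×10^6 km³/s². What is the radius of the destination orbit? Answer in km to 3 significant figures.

r₂ = 54000 km

Transfer time t = 7.33 hours = 26388 s, and t = π√(a_t³/μ).
So a_t = (μ t²/π²)^(1/3) = (1.018×10^6 × (26388)² / π²)^(1/3) = 41567 km.
Since a_t = (r₁ + r₂)/2, r₂ = 2a_t − r₁ = 2×41567 − 29100 = 54034 km.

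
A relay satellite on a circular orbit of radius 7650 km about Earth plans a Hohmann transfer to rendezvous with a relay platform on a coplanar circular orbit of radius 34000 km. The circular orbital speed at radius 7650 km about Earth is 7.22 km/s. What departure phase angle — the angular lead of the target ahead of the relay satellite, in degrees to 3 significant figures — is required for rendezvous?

From the circular-orbit relation v² = μ/r at r = 7650 km: μ = v²r = (7.22)² × 7650 = 3.98782×10^5 km³/s².
Transfer-ellipse semi-major axis a_t = (r₁ + r₂)/2 = (7650 + 34000)/2 = 20825 km.
Transfer time t = π√(a_t³/μ) = 14950.6 s.
The target's mean motion on its circular orbit is ω₂ = √(μ/r₂³) = 1.00728×10^-4 rad/s.
Angle swept by the target during transfer: ω₂·t = 1.5059 rad = 86.28°.
Arrival is 180° from departure on the ellipse, so φ = 180° − 86.28° = 93.7°.

φ = 93.7°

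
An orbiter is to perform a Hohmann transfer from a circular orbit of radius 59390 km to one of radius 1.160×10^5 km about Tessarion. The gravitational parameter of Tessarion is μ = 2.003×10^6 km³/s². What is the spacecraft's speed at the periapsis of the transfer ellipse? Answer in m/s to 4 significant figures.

v = 6679 m/s

Semi-major axis of the transfer orbit: a_t = (59390 + 1.160×10^5)/2 = 87695 km.
The periapsis of the transfer ellipse is at r = 59390 km.
From the vis-viva equation, v = √[μ(2/r − 1/a_t)] = 6.679 km/s.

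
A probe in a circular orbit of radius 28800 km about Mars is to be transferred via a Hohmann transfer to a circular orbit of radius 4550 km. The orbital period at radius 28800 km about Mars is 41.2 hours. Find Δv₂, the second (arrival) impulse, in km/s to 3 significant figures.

Δv₂ = 0.964 km/s

From Kepler's third law T² = 4π²r³/μ at r = 28800 km, T = 41.2 hours = 41.2 × 3600 s = 1.4832×10^5 s: μ = 4π²r³/T² = 42868.4 km³/s².
Transfer-ellipse semi-major axis a_t = (r₁ + r₂)/2 = (28800 + 4550)/2 = 16675 km.
Circular speed at r = 4550 km: v_c = √(μ/r) = 3.0695 km/s.
Vis-viva on the transfer ellipse at r = 4550 km gives v_t = √[μ(2/r − 1/a_t)] = 4.0339 km/s.
Δv₂ = |v_t − v_c| = |4.0339 − 3.0695| = 0.9644 km/s.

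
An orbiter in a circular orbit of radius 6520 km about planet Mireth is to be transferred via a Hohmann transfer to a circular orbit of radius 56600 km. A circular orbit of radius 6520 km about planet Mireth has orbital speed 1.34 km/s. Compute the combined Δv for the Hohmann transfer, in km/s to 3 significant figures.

From the circular-orbit relation v² = μ/r at r = 6520 km: μ = v²r = (1.34)² × 6520 = 11707.3 km³/s².
The Hohmann ellipse has a_t = (r₁ + r₂)/2 = 31560 km.
Circular speed at r₁: v₁ = √(μ/r₁) = √(11707.3/6520) = 1.3400 km/s.
Transfer-orbit speed at r₁ (vis-viva): v_p = √[μ(2/r₁ − 1/a_t)] = 1.7945 km/s.
First burn Δv₁ = |v_p − v₁| = 0.4545 km/s.
Circular speed at r₂: v₂ = √(μ/r₂) = 0.4548 km/s.
Transfer-orbit speed at r₂: v_a = √[μ(2/r₂ − 1/a_t)] = 0.2067 km/s.
Second burn Δv₂ = |v₂ − v_a| = 0.2481 km/s.
Δv = Δv₁ + Δv₂ = 0.4545 + 0.2481 = 0.7026 km/s.

Δv = 0.703 km/s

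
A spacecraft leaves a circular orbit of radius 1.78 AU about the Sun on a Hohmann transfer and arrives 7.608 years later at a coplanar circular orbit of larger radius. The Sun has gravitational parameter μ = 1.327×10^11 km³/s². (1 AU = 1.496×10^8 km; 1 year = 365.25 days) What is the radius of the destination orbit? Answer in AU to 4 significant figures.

r₂ = 10.50 AU

In km: r₁ = 1.78 × 1.496×10^8 = 2.66288×10^8 km.
Transfer time t = 7.608 years × 365.25 × 86400 s = 2.400902208×10^8 s, and t = π√(a_t³/μ).
So a_t = (μ t²/π²)^(1/3) = (1.327×10^11 × (2.400902208×10^8)² / π²)^(1/3) = 9.1856×10^8 km.
Since a_t = (r₁ + r₂)/2, r₂ = 2a_t − r₁ = 2×9.1856×10^8 − 2.66288×10^8 = 1.570832×10^9 km.
In AU: r₂ = 1.570832×10^9 / 1.496×10^8 = 10.50 AU.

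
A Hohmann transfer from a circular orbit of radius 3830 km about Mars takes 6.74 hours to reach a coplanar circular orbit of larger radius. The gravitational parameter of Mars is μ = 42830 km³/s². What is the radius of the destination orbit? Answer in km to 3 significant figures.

r₂ = 23500 km

Transfer time t = 6.74 hours = 24264 s, and t = π√(a_t³/μ).
So a_t = (μ t²/π²)^(1/3) = (42830 × (24264)² / π²)^(1/3) = 13671 km.
Since a_t = (r₁ + r₂)/2, r₂ = 2a_t − r₁ = 2×13671 − 3830 = 23512 km.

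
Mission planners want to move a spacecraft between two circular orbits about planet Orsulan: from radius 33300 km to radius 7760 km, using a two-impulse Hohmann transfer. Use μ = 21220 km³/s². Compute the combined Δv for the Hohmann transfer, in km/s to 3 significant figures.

Δv = 0.760 km/s

Transfer-ellipse semi-major axis a_t = (r₁ + r₂)/2 = (33300 + 7760)/2 = 20530 km.
Circular speed at r₁: v₁ = √(μ/r₁) = √(21220/33300) = 0.7983 km/s.
On the transfer ellipse at r₁, vis-viva equation gives v_a = √[μ(2/r₁ − 1/a_t)] = 0.4908 km/s.
First burn Δv₁ = |v_a − v₁| = 0.3075 km/s.
Circular speed at r₂: v₂ = √(μ/r₂) = 1.65364 km/s.
Transfer-orbit speed at r₂: v_p = √[μ(2/r₂ − 1/a_t)] = 2.10605 km/s.
Second burn Δv₂ = |v₂ − v_p| = 0.4524 km/s.
Δv = Δv₁ + Δv₂ = 0.3075 + 0.4524 = 0.7599 km/s.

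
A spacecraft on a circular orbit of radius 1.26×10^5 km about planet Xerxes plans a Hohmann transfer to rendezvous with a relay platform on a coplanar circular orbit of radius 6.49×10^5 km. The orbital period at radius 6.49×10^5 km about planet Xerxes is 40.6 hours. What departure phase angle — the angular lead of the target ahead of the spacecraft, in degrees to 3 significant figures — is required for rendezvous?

From Kepler's third law T² = 4π²r³/μ at r = 6.49×10^5 km, T = 40.6 hours = 40.6 × 3600 s = 1.4616×10^5 s: μ = 4π²r³/T² = 5.05169×10^8 km³/s².
The Hohmann ellipse has a_t = (r₁ + r₂)/2 = 3.875×10^5 km.
The half-period of the transfer ellipse is t = π√(a_t³/μ) = 33716 s.
Target angular speed ω₂ = √(μ/r₂³) = 4.2988×10^-5 rad/s.
Angle swept by the target during transfer: ω₂·t = 1.4494 rad = 83.04°.
The spacecraft traverses 180° on the transfer ellipse, so the target must lead by 180° − 83.04° = 97.0°.

φ = 97.0°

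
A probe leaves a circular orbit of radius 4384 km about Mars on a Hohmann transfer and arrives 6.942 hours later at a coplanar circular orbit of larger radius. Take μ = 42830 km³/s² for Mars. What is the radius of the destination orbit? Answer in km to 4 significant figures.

r₂ = 23500 km

Transfer time t = 6.942 hours = 24991.2 s, and t = π√(a_t³/μ).
So a_t = (μ t²/π²)^(1/3) = (42830 × (24991.2)² / π²)^(1/3) = 13943 km.
Since a_t = (r₁ + r₂)/2, r₂ = 2a_t − r₁ = 2×13943 − 4384 = 23502 km.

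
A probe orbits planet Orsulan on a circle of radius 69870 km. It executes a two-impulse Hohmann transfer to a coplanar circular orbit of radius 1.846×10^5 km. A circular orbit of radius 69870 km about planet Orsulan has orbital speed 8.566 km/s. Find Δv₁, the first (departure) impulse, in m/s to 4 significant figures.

Δv₁ = 1752 m/s

From the circular-orbit relation v² = μ/r at r = 69870 km: μ = v²r = (8.566)² × 69870 = 5.12681×10^6 km³/s².
Semi-major axis of the transfer orbit: a_t = (69870 + 1.846×10^5)/2 = 1.27235×10^5 km.
Circular speed at r = 69870 km: v_c = √(μ/r) = 8.5660 km/s.
Vis-viva on the transfer ellipse at r = 69870 km gives v_t = √[μ(2/r − 1/a_t)] = 10.318 km/s.
Δv₁ = |v_t − v_c| = |10.318 − 8.5660| = 1.752 km/s.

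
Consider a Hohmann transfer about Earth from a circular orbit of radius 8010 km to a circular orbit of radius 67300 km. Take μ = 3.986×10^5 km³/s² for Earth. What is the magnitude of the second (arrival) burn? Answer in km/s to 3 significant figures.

Δv₂ = 1.31 km/s

Transfer-ellipse semi-major axis a_t = (r₁ + r₂)/2 = (8010 + 67300)/2 = 37655 km.
On the circular orbit at r = 67300 km, v_c = √(μ/r) = 2.4337 km/s.
Transfer-orbit speed at the same r (vis-viva, a = a_t): v_t = √[μ(2/r − 1/a_t)] = 1.1224 km/s.
Δv₂ = |v_t − v_c| = |1.1224 − 2.4337| = 1.311 km/s.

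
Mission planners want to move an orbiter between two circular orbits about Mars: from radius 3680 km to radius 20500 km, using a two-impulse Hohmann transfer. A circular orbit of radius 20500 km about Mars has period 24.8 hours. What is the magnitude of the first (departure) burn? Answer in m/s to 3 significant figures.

From Kepler's third law T² = 4π²r³/μ at r = 20500 km, T = 24.8 hours = 24.8 × 3600 s = 89280 s: μ = 4π²r³/T² = 42669.0 km³/s².
Semi-major axis of the transfer orbit: a_t = (3680 + 20500)/2 = 12090 km.
Circular speed at r = 3680 km: v_c = √(μ/r) = 3.405 km/s.
Vis-viva on the transfer ellipse at r = 3680 km gives v_t = √[μ(2/r − 1/a_t)] = 4.434 km/s.
Δv₁ = |v_t − v_c| = |4.434 − 3.405| = 1.029 km/s.

Δv₁ = 1030 m/s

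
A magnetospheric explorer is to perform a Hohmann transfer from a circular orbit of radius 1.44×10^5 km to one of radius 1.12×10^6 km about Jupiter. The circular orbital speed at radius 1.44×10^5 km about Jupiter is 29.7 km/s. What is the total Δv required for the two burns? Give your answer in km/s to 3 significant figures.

Δv = 15.4 km/s

From the circular-orbit relation v² = μ/r at r = 1.44×10^5 km: μ = v²r = (29.7)² × 1.44×10^5 = 1.27021×10^8 km³/s².
The Hohmann ellipse has a_t = (r₁ + r₂)/2 = 6.320×10^5 km.
Circular speed at r₁: v₁ = √(μ/r₁) = √(1.27021×10^8/1.440×10^5) = 29.700 km/s.
Transfer-orbit speed at r₁ (v² = μ(2/r − 1/a)): v_p = √[μ(2/r₁ − 1/a_t)] = 39.537 km/s.
First burn Δv₁ = |v_p − v₁| = 9.837 km/s.
Circular speed at r₂: v₂ = √(μ/r₂) = 10.649 km/s.
Transfer-orbit speed at r₂: v_a = √[μ(2/r₂ − 1/a_t)] = 5.0834 km/s.
Second burn Δv₂ = |v₂ − v_a| = 5.566 km/s.
Δv = Δv₁ + Δv₂ = 9.837 + 5.566 = 15.40 km/s.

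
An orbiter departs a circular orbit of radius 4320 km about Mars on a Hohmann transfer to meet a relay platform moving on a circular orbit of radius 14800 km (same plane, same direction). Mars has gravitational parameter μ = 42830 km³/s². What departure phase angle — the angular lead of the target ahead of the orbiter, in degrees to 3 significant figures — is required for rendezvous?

φ = 86.6°

Semi-major axis of the transfer orbit: a_t = (4320 + 14800)/2 = 9560 km.
Transfer time t = π√(a_t³/μ) = 14189.36 s.
Target angular speed ω₂ = √(μ/r₂³) = 1.149427×10^-4 rad/s.
Angle swept by the target during transfer: ω₂·t = 1.63096 rad = 93.447°.
The orbiter traverses 180° on the transfer ellipse, so the target must lead by 180° − 93.447° = 86.6°.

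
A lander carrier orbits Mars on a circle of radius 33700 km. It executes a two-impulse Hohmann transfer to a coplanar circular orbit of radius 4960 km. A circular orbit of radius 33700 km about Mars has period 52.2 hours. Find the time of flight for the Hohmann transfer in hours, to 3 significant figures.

t = 11.3 hours

From Kepler's third law T² = 4π²r³/μ at r = 33700 km, T = 52.2 hours = 52.2 × 3600 s = 1.8792×10^5 s: μ = 4π²r³/T² = 42786.2 km³/s².
Transfer-ellipse semi-major axis a_t = (r₁ + r₂)/2 = (33700 + 4960)/2 = 19330 km.
By Kepler's third law the transfer-orbit period is T = 2π√(a_t³/μ), so t = T/2 = 40820 s.
Converting: 40820 s ÷ 3600 s/hour = 11.3 hours.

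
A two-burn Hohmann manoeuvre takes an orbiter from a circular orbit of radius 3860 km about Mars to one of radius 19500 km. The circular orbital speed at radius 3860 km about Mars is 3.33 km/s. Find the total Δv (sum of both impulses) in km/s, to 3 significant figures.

From the circular-orbit relation v² = μ/r at r = 3860 km: μ = v²r = (3.33)² × 3860 = 42803.2 km³/s².
Semi-major axis of the transfer orbit: a_t = (3860 + 19500)/2 = 11680 km.
Circular speed at r₁: v₁ = √(μ/r₁) = √(42803.2/3860) = 3.3300 km/s.
On the transfer ellipse at r₁, vis-viva gives v_p = √[μ(2/r₁ − 1/a_t)] = 4.3027 km/s.
First burn Δv₁ = |v_p − v₁| = 0.9727 km/s.
At r₂, v₂ = √(μ/r₂) = 1.4816 km/s.
Transfer-orbit speed at r₂: v_a = √[μ(2/r₂ − 1/a_t)] = 0.85171 km/s.
Second burn Δv₂ = |v₂ − v_a| = 0.6299 km/s.
Δv = Δv₁ + Δv₂ = 0.9727 + 0.6299 = 1.603 km/s.

Δv = 1.60 km/s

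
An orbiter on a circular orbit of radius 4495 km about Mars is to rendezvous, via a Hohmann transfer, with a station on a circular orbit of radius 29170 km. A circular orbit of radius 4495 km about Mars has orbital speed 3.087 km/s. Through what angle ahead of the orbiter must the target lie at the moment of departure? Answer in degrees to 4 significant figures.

From the circular-orbit relation v² = μ/r at r = 4495 km: μ = v²r = (3.087)² × 4495 = 42835.4 km³/s².
Transfer-ellipse semi-major axis a_t = (r₁ + r₂)/2 = (4495 + 29170)/2 = 16832.5 km.
The half-period of the transfer ellipse is t = π√(a_t³/μ) = 33150 s.
The target's mean motion on its circular orbit is ω₂ = √(μ/r₂³) = 4.154×10^-5 rad/s.
Angle swept by the target during transfer: ω₂·t = 1.377 rad = 78.90°.
Arrival is 180° from departure on the ellipse, so φ = 180° − 78.90° = 101.1°.

φ = 101.1°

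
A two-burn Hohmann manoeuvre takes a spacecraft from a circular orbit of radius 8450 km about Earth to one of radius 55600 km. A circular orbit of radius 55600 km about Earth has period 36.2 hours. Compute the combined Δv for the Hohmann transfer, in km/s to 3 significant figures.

From Kepler's third law T² = 4π²r³/μ at r = 55600 km, T = 36.2 hours = 36.2 × 3600 s = 1.3032×10^5 s: μ = 4π²r³/T² = 3.99542×10^5 km³/s².
Semi-major axis of the transfer orbit: a_t = (8450 + 55600)/2 = 32025 km.
Circular speed at r₁: v₁ = √(μ/r₁) = √(3.99542×10^5/8450) = 6.876 km/s.
Transfer-orbit speed at r₁ (vis-viva): v_p = √[μ(2/r₁ − 1/a_t)] = 9.060 km/s.
First burn Δv₁ = |v_p − v₁| = 2.184 km/s.
At r₂, v₂ = √(μ/r₂) = 2.681 km/s.
Transfer-orbit speed at r₂: v_a = √[μ(2/r₂ − 1/a_t)] = 1.377 km/s.
Second burn Δv₂ = |v₂ − v_a| = 1.304 km/s.
Total Δv = Δv₁ + Δv₂ = 3.488 km/s.

Δv = 3.49 km/s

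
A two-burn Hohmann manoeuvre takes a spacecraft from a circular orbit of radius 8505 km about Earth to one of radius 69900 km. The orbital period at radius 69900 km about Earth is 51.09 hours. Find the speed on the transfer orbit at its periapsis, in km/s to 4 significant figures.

v = 9.141 km/s

From Kepler's third law T² = 4π²r³/μ at r = 69900 km, T = 51.09 hours = 51.09 × 3600 s = 1.83924×10^5 s: μ = 4π²r³/T² = 3.98579×10^5 km³/s².
The Hohmann ellipse has a_t = (r₁ + r₂)/2 = 39202.5 km.
At periapsis, r = 8505 km.
Applying v² = μ(2/r − 1/a_t): v = 9.141 km/s.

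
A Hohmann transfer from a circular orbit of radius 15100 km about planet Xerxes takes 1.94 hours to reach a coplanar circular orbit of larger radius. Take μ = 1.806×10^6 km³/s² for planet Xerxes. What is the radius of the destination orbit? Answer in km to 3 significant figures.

Transfer time t = 1.94 hours = 6984 s, and t = π√(a_t³/μ).
So a_t = (μ t²/π²)^(1/3) = (1.806×10^6 × (6984)² / π²)^(1/3) = 20743 km.
Since a_t = (r₁ + r₂)/2, r₂ = 2a_t − r₁ = 2×20743 − 15100 = 26386 km.

r₂ = 26400 km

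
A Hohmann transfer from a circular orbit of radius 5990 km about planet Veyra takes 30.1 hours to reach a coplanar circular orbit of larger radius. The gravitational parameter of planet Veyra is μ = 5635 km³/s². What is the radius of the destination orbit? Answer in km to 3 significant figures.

Transfer time t = 30.1 hours = 1.0836×10^5 s, and t = π√(a_t³/μ).
So a_t = (μ t²/π²)^(1/3) = (5635 × (1.0836×10^5)² / π²)^(1/3) = 18856 km.
Since a_t = (r₁ + r₂)/2, r₂ = 2a_t − r₁ = 2×18856 − 5990 = 31722 km.

r₂ = 31700 km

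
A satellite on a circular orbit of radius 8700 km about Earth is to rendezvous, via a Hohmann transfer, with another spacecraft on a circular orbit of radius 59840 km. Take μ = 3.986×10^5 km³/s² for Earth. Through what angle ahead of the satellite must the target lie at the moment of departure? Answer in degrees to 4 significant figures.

The Hohmann ellipse has a_t = (r₁ + r₂)/2 = 34270 km.
The half-period of the transfer ellipse is t = π√(a_t³/μ) = 31570 s.
Target angular speed ω₂ = √(μ/r₂³) = 4.313×10^-5 rad/s.
Angle swept by the target during transfer: ω₂·t = 1.3616 rad = 78.01°.
Arrival is 180° from departure on the ellipse, so φ = 180° − 78.01° = 102.0°.

φ = 102.0°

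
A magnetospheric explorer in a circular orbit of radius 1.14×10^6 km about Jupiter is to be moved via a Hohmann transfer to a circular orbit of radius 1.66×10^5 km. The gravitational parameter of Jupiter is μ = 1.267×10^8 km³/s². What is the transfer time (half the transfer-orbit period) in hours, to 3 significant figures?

t = 40.9 hours

Semi-major axis of the transfer orbit: a_t = (1.140×10^6 + 1.660×10^5)/2 = 6.530×10^5 km.
Half the transfer-orbit period gives t = π√(a_t³/μ) = 1.473×10^5 s.
Converting: 1.473×10^5 s ÷ 3600 s/hour = 40.9 hours.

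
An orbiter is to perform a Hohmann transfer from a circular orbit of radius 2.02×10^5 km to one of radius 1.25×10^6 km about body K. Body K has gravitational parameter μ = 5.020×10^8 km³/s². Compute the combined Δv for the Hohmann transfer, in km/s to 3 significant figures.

Transfer-ellipse semi-major axis a_t = (r₁ + r₂)/2 = (2.020×10^5 + 1.250×10^6)/2 = 7.260×10^5 km.
Circular speed at r₁: v₁ = √(μ/r₁) = √(5.020×10^8/2.020×10^5) = 49.85 km/s.
On the transfer ellipse at r₁, v² = μ(2/r − 1/a) gives v_p = √[μ(2/r₁ − 1/a_t)] = 65.41 km/s.
First burn Δv₁ = |v_p − v₁| = 15.56 km/s.
Circular speed at r₂: v₂ = √(μ/r₂) = 20.040 km/s.
Transfer-orbit speed at r₂: v_a = √[μ(2/r₂ − 1/a_t)] = 10.571 km/s.
Second burn Δv₂ = |v₂ − v_a| = 9.469 km/s.
Total Δv = Δv₁ + Δv₂ = 25.03 km/s.

Δv = 25.0 km/s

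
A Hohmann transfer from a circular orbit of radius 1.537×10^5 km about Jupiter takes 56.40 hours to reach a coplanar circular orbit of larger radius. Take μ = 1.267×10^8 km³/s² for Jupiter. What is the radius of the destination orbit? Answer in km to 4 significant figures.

Transfer time t = 56.40 hours = 2.0304×10^5 s, and t = π√(a_t³/μ).
So a_t = (μ t²/π²)^(1/3) = (1.267×10^8 × (2.0304×10^5)² / π²)^(1/3) = 8.0887×10^5 km.
Since a_t = (r₁ + r₂)/2, r₂ = 2a_t − r₁ = 2×8.0887×10^5 − 1.537×10^5 = 1.46404×10^6 km.

r₂ = 1.464×10^6 km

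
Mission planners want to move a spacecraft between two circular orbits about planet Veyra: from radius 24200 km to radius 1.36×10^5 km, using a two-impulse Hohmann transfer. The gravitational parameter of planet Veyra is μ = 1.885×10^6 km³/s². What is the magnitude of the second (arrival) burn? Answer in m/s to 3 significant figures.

Δv₂ = 1680 m/s

The Hohmann ellipse has a_t = (r₁ + r₂)/2 = 80100 km.
On the circular orbit at r = 1.360×10^5 km, v_c = √(μ/r) = 3.723 km/s.
Vis-viva on the transfer ellipse at r = 1.360×10^5 km gives v_t = √[μ(2/r − 1/a_t)] = 2.046 km/s.
Δv₂ = |v_t − v_c| = |2.046 − 3.723| = 1.677 km/s.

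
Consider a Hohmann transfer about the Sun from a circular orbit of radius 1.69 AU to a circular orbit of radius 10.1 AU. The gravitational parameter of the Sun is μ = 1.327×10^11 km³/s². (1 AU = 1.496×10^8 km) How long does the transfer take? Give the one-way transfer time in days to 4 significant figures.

t = 2614 days

In km: r₁ = 1.69 × 1.496×10^8 = 2.52824×10^8 km; r₂ = 10.1 × 1.496×10^8 = 1.51096×10^9 km.
Semi-major axis of the transfer orbit: a_t = (2.52824×10^8 + 1.51096×10^9)/2 = 8.81892×10^8 km.
By Kepler's third law the transfer-orbit period is T = 2π√(a_t³/μ), so t = T/2 = 2.2586×10^8 s.
Converting: 2.2586×10^8 s ÷ 86400 s/day = 2614 days.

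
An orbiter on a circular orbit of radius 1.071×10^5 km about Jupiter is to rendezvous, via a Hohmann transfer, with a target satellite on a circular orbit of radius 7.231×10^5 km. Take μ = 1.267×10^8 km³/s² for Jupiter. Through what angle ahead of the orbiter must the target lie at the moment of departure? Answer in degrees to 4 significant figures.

The Hohmann ellipse has a_t = (r₁ + r₂)/2 = 4.151×10^5 km.
Transfer time t = π√(a_t³/μ) = 74643 s.
The target's mean motion on its circular orbit is ω₂ = √(μ/r₂³) = 1.8306×10^-5 rad/s.
Angle swept by the target during transfer: ω₂·t = 1.3664 rad = 78.29°.
The orbiter traverses 180° on the transfer ellipse, so the target must lead by 180° − 78.29° = 101.7°.

φ = 101.7°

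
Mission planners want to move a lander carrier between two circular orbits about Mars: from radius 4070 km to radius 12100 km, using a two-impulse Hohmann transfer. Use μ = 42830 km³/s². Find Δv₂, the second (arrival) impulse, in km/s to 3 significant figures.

Δv₂ = 0.547 km/s

Transfer-ellipse semi-major axis a_t = (r₁ + r₂)/2 = (4070 + 12100)/2 = 8085 km.
On the circular orbit at r = 12100 km, v_c = √(μ/r) = 1.8814 km/s.
Vis-viva on the transfer ellipse at r = 12100 km gives v_t = √[μ(2/r − 1/a_t)] = 1.3349 km/s.
Δv₂ = |v_t − v_c| = |1.3349 − 1.8814| = 0.5465 km/s.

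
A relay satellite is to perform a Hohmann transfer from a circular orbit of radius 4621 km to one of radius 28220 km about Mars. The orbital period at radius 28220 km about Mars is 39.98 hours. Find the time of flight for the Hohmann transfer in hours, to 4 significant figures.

t = 8.873 hours

From Kepler's third law T² = 4π²r³/μ at r = 28220 km, T = 39.98 hours = 39.98 × 3600 s = 1.43928×10^5 s: μ = 4π²r³/T² = 42829.2 km³/s².
Transfer-ellipse semi-major axis a_t = (r₁ + r₂)/2 = (4621 + 28220)/2 = 16420.5 km.
Transfer time t = π√(a_t³/μ) = π√((16420.5)³ / 42829.2) = 31942 s.
Converting: 31942 s ÷ 3600 s/hour = 8.873 hours.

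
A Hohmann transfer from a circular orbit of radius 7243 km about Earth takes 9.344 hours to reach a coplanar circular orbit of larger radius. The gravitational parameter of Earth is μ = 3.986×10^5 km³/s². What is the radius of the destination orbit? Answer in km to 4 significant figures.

r₂ = 64260 km

Transfer time t = 9.344 hours = 33638.4 s, and t = π√(a_t³/μ).
So a_t = (μ t²/π²)^(1/3) = (3.986×10^5 × (33638.4)² / π²)^(1/3) = 35752 km.
Since a_t = (r₁ + r₂)/2, r₂ = 2a_t − r₁ = 2×35752 − 7243 = 64261 km.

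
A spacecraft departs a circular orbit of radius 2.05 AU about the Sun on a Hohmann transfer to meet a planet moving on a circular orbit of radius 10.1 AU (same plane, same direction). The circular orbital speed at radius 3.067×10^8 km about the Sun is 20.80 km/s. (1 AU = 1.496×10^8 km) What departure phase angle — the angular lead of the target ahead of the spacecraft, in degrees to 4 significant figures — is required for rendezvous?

φ = 96.03°

From the circular-orbit relation v² = μ/r at r = 3.067×10^8 km: μ = v²r = (20.80)² × 3.067×10^8 = 1.32691×10^11 km³/s².
In km: r₁ = 2.05 × 1.496×10^8 = 3.0668×10^8 km; r₂ = 10.1 × 1.496×10^8 = 1.51096×10^9 km.
The Hohmann ellipse has a_t = (r₁ + r₂)/2 = 9.0882×10^8 km.
Transfer time t = π√(a_t³/μ) = 2.363×10^8 s.
Target angular speed ω₂ = √(μ/r₂³) = 6.202×10^-9 rad/s.
Angle swept by the target during transfer: ω₂·t = 1.4655 rad = 83.97°.
Arrival is 180° from departure on the ellipse, so φ = 180° − 83.97° = 96.03°.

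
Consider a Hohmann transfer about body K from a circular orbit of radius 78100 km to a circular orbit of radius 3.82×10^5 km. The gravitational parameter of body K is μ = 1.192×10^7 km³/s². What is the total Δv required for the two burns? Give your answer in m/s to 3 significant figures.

The Hohmann ellipse has a_t = (r₁ + r₂)/2 = 2.3005×10^5 km.
Circular speed at r₁: v₁ = √(μ/r₁) = √(1.192×10^7/78100) = 12.3541 km/s.
On the transfer ellipse at r₁, vis-viva gives v_p = √[μ(2/r₁ − 1/a_t)] = 15.9196 km/s.
First burn Δv₁ = |v_p − v₁| = 3.5655 km/s.
Circular speed at r₂: v₂ = √(μ/r₂) = 5.5861 km/s.
Transfer-orbit speed at r₂: v_a = √[μ(2/r₂ − 1/a_t)] = 3.2548 km/s.
Second burn Δv₂ = |v₂ − v_a| = 2.3313 km/s.
Total Δv = Δv₁ + Δv₂ = 5.897 km/s.

Δv = 5900 m/s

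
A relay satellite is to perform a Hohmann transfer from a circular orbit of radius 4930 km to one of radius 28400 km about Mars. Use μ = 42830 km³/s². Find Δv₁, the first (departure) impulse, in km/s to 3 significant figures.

Semi-major axis of the transfer orbit: a_t = (4930 + 28400)/2 = 16665 km.
On the circular orbit at r = 4930 km, v_c = √(μ/r) = 2.9475 km/s.
Transfer-orbit speed at the same r (vis-viva, a = a_t): v_t = √[μ(2/r − 1/a_t)] = 3.8478 km/s.
Δv₁ = |v_t − v_c| = |3.8478 − 2.9475| = 0.9003 km/s.

Δv₁ = 0.900 km/s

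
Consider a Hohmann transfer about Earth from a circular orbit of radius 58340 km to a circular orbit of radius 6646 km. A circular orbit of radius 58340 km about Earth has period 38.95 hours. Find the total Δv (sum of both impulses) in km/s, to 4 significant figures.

Δv = 4.065 km/s

From Kepler's third law T² = 4π²r³/μ at r = 58340 km, T = 38.95 hours = 38.95 × 3600 s = 1.4022×10^5 s: μ = 4π²r³/T² = 3.98693×10^5 km³/s².
Semi-major axis of the transfer orbit: a_t = (58340 + 6646)/2 = 32493 km.
At r₁ the circular-orbit speed is v₁ = √(μ/r₁) = 2.614 km/s.
Transfer-orbit speed at r₁ (vis-viva equation): v_a = √[μ(2/r₁ − 1/a_t)] = 1.182 km/s.
First burn Δv₁ = |v_a − v₁| = 1.432 km/s.
Circular speed at r₂: v₂ = √(μ/r₂) = 7.7453 km/s.
Transfer-orbit speed at r₂: v_p = √[μ(2/r₂ − 1/a_t)] = 10.378 km/s.
Second burn Δv₂ = |v₂ − v_p| = 2.633 km/s.
Total Δv = Δv₁ + Δv₂ = 4.065 km/s.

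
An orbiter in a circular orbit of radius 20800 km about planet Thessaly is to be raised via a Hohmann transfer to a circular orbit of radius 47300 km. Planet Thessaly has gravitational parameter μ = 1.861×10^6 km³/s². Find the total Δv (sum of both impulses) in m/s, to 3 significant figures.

Semi-major axis of the transfer orbit: a_t = (20800 + 47300)/2 = 34050 km.
Circular speed at r₁: v₁ = √(μ/r₁) = √(1.861×10^6/20800) = 9.458919 km/s.
Transfer-orbit speed at r₁ (vis-viva equation): v_p = √[μ(2/r₁ − 1/a_t)] = 11.14843 km/s.
First burn Δv₁ = |v_p − v₁| = 1.690 km/s.
Circular speed at r₂: v₂ = √(μ/r₂) = 6.2725 km/s.
Transfer-orbit speed at r₂: v_a = √[μ(2/r₂ − 1/a_t)] = 4.9025 km/s.
Second burn Δv₂ = |v₂ − v_a| = 1.370 km/s.
Total Δv = Δv₁ + Δv₂ = 3.060 km/s.

Δv = 3060 m/s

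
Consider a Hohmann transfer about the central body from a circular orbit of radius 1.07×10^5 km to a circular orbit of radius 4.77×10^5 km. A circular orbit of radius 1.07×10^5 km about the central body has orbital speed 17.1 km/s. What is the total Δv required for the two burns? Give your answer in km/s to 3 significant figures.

From the circular-orbit relation v² = μ/r at r = 1.07×10^5 km: μ = v²r = (17.1)² × 1.07×10^5 = 3.12879×10^7 km³/s².
Semi-major axis of the transfer orbit: a_t = (1.070×10^5 + 4.770×10^5)/2 = 2.920×10^5 km.
Circular speed at r₁: v₁ = √(μ/r₁) = √(3.12879×10^7/1.070×10^5) = 17.100 km/s.
On the transfer ellipse at r₁, vis-viva equation gives v_p = √[μ(2/r₁ − 1/a_t)] = 21.856 km/s.
First burn Δv₁ = |v_p − v₁| = 4.756 km/s.
At r₂, v₂ = √(μ/r₂) = 8.099 km/s.
Transfer-orbit speed at r₂: v_a = √[μ(2/r₂ − 1/a_t)] = 4.903 km/s.
Second burn Δv₂ = |v₂ − v_a| = 3.196 km/s.
Δv = Δv₁ + Δv₂ = 4.756 + 3.196 = 7.952 km/s.

Δv = 7.95 km/s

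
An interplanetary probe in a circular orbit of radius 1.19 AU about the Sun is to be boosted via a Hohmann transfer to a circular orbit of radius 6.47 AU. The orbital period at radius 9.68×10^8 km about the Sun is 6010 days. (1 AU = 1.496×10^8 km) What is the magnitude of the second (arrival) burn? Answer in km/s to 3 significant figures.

Δv₂ = 5.18 km/s

From Kepler's third law T² = 4π²r³/μ at r = 9.68×10^8 km, T = 6010 days = 6010 × 86400 s = 5.19264×10^8 s: μ = 4π²r³/T² = 1.32803×10^11 km³/s².
In km: r₁ = 1.19 × 1.496×10^8 = 1.78024×10^8 km; r₂ = 6.47 × 1.496×10^8 = 9.67912×10^8 km.
The Hohmann ellipse has a_t = (r₁ + r₂)/2 = 5.72968×10^8 km.
On the circular orbit at r = 9.67912×10^8 km, v_c = √(μ/r) = 11.7135 km/s.
Vis-viva on the transfer ellipse at r = 9.67912×10^8 km gives v_t = √[μ(2/r − 1/a_t)] = 6.52921 km/s.
Δv₂ = |v_t − v_c| = |6.52921 − 11.7135| = 5.184 km/s.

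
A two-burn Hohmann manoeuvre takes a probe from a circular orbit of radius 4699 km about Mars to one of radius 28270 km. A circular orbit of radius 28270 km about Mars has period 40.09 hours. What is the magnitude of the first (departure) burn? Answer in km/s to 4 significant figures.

Δv₁ = 0.9345 km/s

From Kepler's third law T² = 4π²r³/μ at r = 28270 km, T = 40.09 hours = 40.09 × 3600 s = 1.44324×10^5 s: μ = 4π²r³/T² = 42821.3 km³/s².
The Hohmann ellipse has a_t = (r₁ + r₂)/2 = 16484.5 km.
On the circular orbit at r = 4699 km, v_c = √(μ/r) = 3.01875 km/s.
Transfer-orbit speed at the same r (vis-viva, a = a_t): v_t = √[μ(2/r − 1/a_t)] = 3.95323 km/s.
Δv₁ = |v_t − v_c| = |3.95323 − 3.01875| = 0.9345 km/s.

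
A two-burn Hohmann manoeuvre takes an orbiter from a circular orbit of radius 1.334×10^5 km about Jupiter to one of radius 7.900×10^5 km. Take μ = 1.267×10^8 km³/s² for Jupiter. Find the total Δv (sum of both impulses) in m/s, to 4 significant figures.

Semi-major axis of the transfer orbit: a_t = (1.334×10^5 + 7.900×10^5)/2 = 4.617×10^5 km.
Circular speed at r₁: v₁ = √(μ/r₁) = √(1.267×10^8/1.334×10^5) = 30.81842 km/s.
On the transfer ellipse at r₁, v² = μ(2/r − 1/a) gives v_p = √[μ(2/r₁ − 1/a_t)] = 40.31290 km/s.
First burn Δv₁ = |v_p − v₁| = 9.494 km/s.
At r₂, v₂ = √(μ/r₂) = 12.664 km/s.
Transfer-orbit speed at r₂: v_a = √[μ(2/r₂ − 1/a_t)] = 6.8073 km/s.
Second burn Δv₂ = |v₂ − v_a| = 5.857 km/s.
Δv = Δv₁ + Δv₂ = 9.494 + 5.857 = 15.35 km/s.

Δv = 15350 m/s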